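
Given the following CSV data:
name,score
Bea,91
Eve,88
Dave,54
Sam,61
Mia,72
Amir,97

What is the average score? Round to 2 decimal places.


Scores: 91, 88, 54, 61, 72, 97
Sum = 463
Count = 6
Average = 463 / 6 = 77.17

ANSWER: 77.17


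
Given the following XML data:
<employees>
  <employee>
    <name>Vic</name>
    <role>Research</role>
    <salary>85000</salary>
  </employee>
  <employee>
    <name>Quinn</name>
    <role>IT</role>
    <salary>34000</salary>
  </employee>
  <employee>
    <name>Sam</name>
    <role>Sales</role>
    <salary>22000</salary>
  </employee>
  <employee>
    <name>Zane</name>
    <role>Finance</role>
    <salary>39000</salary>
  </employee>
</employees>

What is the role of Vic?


Searching for <employee> with <name>Vic</name>
Found at position 1
<role>Research</role>

ANSWER: Research


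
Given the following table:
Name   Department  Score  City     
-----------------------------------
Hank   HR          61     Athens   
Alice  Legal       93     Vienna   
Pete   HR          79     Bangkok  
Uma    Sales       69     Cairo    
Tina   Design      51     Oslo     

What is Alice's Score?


Row 2: Alice
Score = 93

ANSWER: 93


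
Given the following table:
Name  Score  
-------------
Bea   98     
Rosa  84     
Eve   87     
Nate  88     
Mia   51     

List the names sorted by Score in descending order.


Sorting by Score (descending):
  Bea: 98
  Nate: 88
  Eve: 87
  Rosa: 84
  Mia: 51


ANSWER: Bea, Nate, Eve, Rosa, Mia


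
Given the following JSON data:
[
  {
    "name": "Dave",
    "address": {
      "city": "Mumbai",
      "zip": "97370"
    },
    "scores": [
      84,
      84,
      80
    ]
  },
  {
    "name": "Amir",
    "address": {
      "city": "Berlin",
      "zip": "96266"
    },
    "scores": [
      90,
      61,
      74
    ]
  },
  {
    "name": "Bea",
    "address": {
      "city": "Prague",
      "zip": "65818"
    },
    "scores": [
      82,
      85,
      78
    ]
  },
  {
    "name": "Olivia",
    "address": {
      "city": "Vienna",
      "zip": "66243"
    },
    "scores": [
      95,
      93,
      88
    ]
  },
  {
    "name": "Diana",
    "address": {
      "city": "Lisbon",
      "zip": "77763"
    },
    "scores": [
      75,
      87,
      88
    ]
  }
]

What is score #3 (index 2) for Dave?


Path: records[0].scores[2]
Value: 80

ANSWER: 80


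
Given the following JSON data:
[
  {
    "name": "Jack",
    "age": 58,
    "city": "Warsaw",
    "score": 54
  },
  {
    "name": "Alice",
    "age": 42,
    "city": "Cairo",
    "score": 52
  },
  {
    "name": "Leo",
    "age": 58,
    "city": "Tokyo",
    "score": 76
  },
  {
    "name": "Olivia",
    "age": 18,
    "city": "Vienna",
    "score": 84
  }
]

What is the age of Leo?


Looking up record where name = Leo
Record index: 2
Field 'age' = 58

ANSWER: 58


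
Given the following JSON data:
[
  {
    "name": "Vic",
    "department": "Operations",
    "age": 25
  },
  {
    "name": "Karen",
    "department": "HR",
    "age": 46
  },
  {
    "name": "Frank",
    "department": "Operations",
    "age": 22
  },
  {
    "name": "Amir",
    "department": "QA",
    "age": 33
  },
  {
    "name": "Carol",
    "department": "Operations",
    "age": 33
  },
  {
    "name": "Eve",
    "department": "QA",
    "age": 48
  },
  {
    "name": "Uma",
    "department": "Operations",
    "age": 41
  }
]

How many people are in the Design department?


Scanning records for department = Design
  No matches found
Count: 0

ANSWER: 0


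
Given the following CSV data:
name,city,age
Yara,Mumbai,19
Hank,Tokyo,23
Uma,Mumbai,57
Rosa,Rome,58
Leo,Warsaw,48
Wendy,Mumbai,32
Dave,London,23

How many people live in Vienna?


Scanning city column for 'Vienna':
Total matches: 0

ANSWER: 0


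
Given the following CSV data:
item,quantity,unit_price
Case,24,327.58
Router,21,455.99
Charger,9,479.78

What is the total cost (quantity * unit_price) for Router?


Row: Router
quantity = 21
unit_price = 455.99
total = 21 * 455.99 = 9575.79

ANSWER: 9575.79


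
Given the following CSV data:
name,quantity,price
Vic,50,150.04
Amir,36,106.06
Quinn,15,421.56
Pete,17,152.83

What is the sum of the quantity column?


Values in 'quantity' column:
  Row 1: 50
  Row 2: 36
  Row 3: 15
  Row 4: 17
Sum = 50 + 36 + 15 + 17 = 118

ANSWER: 118


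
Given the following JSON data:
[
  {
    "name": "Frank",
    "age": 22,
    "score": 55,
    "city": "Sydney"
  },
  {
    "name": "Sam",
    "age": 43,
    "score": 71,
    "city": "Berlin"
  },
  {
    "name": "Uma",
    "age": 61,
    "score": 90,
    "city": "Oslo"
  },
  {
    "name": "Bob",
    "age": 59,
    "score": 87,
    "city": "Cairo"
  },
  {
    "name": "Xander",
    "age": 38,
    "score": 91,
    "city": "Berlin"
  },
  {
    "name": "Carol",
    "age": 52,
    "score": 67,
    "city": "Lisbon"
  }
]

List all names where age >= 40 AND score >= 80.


Checking both conditions:
  Frank (age=22, score=55) -> no
  Sam (age=43, score=71) -> no
  Uma (age=61, score=90) -> YES
  Bob (age=59, score=87) -> YES
  Xander (age=38, score=91) -> no
  Carol (age=52, score=67) -> no


ANSWER: Uma, Bob


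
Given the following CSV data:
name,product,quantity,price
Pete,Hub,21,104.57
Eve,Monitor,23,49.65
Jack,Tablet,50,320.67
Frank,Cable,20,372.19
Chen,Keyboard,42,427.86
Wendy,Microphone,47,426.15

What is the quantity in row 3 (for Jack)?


Row 3: Jack
Column 'quantity' = 50

ANSWER: 50


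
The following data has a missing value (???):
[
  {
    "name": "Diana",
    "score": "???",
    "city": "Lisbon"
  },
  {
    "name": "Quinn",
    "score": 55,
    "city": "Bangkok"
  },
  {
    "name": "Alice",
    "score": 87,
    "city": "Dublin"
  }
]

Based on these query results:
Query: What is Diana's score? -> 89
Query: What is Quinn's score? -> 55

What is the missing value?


The missing value is Diana's score
From query: Diana's score = 89

ANSWER: 89


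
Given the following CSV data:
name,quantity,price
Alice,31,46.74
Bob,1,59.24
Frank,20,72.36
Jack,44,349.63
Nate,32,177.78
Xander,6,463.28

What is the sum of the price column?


Values in 'price' column:
  Row 1: 46.74
  Row 2: 59.24
  Row 3: 72.36
  Row 4: 349.63
  Row 5: 177.78
  Row 6: 463.28
Sum = 46.74 + 59.24 + 72.36 + 349.63 + 177.78 + 463.28 = 1169.03

ANSWER: 1169.03


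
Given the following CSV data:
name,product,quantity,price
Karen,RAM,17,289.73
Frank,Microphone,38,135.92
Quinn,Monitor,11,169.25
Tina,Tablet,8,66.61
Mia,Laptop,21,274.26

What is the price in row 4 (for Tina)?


Row 4: Tina
Column 'price' = 66.61

ANSWER: 66.61


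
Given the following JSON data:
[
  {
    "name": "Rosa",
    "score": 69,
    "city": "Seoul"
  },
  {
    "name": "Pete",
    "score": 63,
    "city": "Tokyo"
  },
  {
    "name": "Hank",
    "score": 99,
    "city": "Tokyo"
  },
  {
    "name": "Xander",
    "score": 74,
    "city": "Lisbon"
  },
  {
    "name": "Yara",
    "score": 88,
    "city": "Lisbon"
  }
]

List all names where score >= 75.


Filtering records where score >= 75:
  Rosa (score=69) -> no
  Pete (score=63) -> no
  Hank (score=99) -> YES
  Xander (score=74) -> no
  Yara (score=88) -> YES


ANSWER: Hank, Yara


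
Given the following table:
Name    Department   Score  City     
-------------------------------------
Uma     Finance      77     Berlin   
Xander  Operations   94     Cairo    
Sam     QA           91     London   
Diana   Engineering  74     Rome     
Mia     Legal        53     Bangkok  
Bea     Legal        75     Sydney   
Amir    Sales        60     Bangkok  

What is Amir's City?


Row 7: Amir
City = Bangkok

ANSWER: Bangkok


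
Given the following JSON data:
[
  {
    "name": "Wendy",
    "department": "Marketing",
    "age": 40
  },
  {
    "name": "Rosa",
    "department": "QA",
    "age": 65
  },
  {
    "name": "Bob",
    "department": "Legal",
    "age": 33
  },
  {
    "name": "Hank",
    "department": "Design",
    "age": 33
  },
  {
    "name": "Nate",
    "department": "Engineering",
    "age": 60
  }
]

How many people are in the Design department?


Scanning records for department = Design
  Record 3: Hank
Count: 1

ANSWER: 1


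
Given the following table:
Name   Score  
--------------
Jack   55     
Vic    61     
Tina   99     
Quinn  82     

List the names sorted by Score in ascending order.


Sorting by Score (ascending):
  Jack: 55
  Vic: 61
  Quinn: 82
  Tina: 99


ANSWER: Jack, Vic, Quinn, Tina


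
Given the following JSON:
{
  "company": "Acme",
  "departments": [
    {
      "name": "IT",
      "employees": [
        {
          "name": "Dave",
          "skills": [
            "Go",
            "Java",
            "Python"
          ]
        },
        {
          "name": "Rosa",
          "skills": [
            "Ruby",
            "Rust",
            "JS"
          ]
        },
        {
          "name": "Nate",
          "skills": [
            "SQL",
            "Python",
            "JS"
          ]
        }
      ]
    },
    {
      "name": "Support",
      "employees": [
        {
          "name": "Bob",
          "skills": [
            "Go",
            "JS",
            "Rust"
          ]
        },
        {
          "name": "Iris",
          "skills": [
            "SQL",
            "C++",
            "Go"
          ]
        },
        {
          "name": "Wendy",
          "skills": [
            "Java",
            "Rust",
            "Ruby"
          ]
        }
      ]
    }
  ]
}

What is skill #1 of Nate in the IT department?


Path: departments[0].employees[2].skills[0]
Value: SQL

ANSWER: SQL


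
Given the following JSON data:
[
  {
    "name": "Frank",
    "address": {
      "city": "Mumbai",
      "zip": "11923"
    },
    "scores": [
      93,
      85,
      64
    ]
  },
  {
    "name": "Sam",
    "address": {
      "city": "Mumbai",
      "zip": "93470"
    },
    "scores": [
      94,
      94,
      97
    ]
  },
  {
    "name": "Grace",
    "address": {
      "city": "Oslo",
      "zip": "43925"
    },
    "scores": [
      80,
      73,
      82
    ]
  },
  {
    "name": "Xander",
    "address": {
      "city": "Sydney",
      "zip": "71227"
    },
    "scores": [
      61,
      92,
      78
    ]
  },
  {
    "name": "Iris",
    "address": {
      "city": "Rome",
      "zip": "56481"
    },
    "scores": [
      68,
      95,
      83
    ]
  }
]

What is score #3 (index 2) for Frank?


Path: records[0].scores[2]
Value: 64

ANSWER: 64


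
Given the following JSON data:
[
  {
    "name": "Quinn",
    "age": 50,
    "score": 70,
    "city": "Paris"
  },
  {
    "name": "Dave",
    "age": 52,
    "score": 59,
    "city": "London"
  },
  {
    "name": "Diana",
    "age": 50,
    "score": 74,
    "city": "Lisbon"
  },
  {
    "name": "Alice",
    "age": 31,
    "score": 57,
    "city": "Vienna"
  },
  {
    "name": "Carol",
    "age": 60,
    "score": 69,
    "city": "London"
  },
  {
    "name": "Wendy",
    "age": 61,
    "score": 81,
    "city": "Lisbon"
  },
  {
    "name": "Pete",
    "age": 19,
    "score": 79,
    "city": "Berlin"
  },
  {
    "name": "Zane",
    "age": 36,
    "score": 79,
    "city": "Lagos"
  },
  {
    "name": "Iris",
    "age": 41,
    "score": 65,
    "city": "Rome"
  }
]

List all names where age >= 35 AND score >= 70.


Checking both conditions:
  Quinn (age=50, score=70) -> YES
  Dave (age=52, score=59) -> no
  Diana (age=50, score=74) -> YES
  Alice (age=31, score=57) -> no
  Carol (age=60, score=69) -> no
  Wendy (age=61, score=81) -> YES
  Pete (age=19, score=79) -> no
  Zane (age=36, score=79) -> YES
  Iris (age=41, score=65) -> no


ANSWER: Quinn, Diana, Wendy, Zane


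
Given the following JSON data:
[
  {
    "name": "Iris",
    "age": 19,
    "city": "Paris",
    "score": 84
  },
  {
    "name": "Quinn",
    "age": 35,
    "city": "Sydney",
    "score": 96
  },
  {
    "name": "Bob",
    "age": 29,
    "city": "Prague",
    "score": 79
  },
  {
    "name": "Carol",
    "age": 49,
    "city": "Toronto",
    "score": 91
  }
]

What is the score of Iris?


Looking up record where name = Iris
Record index: 0
Field 'score' = 84

ANSWER: 84


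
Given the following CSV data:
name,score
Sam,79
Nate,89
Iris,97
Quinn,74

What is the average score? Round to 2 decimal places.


Scores: 79, 89, 97, 74
Sum = 339
Count = 4
Average = 339 / 4 = 84.75

ANSWER: 84.75


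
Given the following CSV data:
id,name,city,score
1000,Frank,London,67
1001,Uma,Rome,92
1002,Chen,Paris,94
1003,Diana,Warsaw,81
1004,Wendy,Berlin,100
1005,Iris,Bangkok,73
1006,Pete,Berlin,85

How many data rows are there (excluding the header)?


Counting rows (excluding header):
Header: id,name,city,score
Data rows: 7

ANSWER: 7


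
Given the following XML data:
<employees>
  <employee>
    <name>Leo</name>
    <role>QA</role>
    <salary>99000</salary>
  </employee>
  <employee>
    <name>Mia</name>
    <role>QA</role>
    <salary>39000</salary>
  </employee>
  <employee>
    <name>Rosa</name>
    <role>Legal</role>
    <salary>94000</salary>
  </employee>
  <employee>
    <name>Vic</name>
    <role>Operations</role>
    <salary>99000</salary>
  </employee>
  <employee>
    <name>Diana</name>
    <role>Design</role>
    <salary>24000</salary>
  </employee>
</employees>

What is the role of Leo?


Searching for <employee> with <name>Leo</name>
Found at position 1
<role>QA</role>

ANSWER: QA


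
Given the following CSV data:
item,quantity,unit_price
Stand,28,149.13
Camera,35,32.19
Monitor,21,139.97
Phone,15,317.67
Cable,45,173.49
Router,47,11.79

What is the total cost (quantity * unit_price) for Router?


Row: Router
quantity = 47
unit_price = 11.79
total = 47 * 11.79 = 554.13

ANSWER: 554.13


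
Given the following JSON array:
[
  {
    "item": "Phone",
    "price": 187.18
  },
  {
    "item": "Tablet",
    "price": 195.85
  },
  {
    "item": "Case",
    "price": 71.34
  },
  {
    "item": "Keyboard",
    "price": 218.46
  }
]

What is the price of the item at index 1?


Array index 1 -> Tablet
price = 195.85

ANSWER: 195.85


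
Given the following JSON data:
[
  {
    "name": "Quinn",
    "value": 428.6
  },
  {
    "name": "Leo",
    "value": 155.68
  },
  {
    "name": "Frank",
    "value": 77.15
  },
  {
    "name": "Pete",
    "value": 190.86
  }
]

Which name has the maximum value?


Comparing values:
  Quinn: 428.6
  Leo: 155.68
  Frank: 77.15
  Pete: 190.86
Maximum: Quinn (428.6)

ANSWER: Quinn


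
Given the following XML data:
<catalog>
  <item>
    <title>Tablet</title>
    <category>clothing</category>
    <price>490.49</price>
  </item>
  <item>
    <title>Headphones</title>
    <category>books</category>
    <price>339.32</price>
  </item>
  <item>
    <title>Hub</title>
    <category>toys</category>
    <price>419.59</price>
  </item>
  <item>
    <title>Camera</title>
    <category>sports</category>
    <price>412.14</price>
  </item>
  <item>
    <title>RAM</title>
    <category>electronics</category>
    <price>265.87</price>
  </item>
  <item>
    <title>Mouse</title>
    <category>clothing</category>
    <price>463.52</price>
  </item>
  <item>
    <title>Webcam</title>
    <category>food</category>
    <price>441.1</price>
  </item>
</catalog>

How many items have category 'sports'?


Scanning <item> elements for <category>sports</category>:
  Item 4: Camera -> MATCH
Count: 1

ANSWER: 1


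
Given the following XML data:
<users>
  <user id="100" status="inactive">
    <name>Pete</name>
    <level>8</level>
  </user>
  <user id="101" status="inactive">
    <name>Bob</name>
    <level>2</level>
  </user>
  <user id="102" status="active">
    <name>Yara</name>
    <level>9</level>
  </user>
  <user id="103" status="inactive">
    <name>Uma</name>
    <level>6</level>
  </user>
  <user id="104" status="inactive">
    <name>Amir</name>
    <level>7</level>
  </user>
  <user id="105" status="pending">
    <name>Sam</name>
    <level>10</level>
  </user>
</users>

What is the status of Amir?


Finding user with name = Amir
user id="104" status="inactive"

ANSWER: inactive


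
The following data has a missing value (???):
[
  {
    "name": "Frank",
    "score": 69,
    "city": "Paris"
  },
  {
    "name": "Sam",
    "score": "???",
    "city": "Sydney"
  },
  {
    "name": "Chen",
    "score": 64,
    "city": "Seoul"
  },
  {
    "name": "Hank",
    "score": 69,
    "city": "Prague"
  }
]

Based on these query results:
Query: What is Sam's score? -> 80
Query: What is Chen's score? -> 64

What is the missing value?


The missing value is Sam's score
From query: Sam's score = 80

ANSWER: 80


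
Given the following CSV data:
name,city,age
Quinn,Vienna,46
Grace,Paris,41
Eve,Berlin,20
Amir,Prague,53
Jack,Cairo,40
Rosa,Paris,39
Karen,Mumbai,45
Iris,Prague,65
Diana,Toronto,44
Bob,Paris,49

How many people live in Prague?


Scanning city column for 'Prague':
  Row 4: Amir -> MATCH
  Row 8: Iris -> MATCH
Total matches: 2

ANSWER: 2


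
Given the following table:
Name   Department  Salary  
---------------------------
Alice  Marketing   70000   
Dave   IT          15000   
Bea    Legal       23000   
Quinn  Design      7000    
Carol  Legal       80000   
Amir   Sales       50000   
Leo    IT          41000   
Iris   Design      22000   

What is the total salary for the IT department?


IT department members:
  Dave: 15000
  Leo: 41000
Total = 15000 + 41000 = 56000

ANSWER: 56000


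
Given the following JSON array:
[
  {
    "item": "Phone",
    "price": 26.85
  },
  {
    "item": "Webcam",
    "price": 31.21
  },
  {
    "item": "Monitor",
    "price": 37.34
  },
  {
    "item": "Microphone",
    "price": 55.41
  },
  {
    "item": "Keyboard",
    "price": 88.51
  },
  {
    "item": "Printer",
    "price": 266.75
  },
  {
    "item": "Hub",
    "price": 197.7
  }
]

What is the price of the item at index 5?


Array index 5 -> Printer
price = 266.75

ANSWER: 266.75


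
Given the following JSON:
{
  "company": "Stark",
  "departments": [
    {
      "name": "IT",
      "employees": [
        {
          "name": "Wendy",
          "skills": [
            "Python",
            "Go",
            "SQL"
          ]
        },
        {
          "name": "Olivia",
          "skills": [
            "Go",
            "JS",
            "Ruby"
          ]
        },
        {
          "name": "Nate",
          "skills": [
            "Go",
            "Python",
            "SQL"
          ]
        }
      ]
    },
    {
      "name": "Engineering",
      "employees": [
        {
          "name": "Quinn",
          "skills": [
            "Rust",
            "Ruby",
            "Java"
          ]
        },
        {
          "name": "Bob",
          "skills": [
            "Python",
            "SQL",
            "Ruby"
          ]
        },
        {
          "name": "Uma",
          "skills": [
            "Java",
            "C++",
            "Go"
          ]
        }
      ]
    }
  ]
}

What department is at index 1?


Path: departments[1].name
Value: Engineering

ANSWER: Engineering


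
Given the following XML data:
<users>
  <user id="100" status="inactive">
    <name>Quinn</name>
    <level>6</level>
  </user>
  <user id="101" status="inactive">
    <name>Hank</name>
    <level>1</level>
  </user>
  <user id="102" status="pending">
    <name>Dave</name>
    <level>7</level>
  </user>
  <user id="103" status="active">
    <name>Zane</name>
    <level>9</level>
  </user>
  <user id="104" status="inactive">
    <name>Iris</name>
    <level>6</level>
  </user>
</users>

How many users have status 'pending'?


Counting users with status='pending':
  Dave (id=102) -> MATCH
Count: 1

ANSWER: 1


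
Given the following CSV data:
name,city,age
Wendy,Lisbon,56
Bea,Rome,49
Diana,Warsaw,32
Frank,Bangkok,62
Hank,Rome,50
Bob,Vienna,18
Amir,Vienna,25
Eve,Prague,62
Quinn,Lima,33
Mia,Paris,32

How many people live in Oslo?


Scanning city column for 'Oslo':
Total matches: 0

ANSWER: 0


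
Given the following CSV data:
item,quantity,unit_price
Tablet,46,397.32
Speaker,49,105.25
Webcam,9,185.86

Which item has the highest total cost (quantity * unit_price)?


Computing row totals:
  Tablet: 18276.72
  Speaker: 5157.25
  Webcam: 1672.74
Maximum: Tablet (18276.72)

ANSWER: Tablet


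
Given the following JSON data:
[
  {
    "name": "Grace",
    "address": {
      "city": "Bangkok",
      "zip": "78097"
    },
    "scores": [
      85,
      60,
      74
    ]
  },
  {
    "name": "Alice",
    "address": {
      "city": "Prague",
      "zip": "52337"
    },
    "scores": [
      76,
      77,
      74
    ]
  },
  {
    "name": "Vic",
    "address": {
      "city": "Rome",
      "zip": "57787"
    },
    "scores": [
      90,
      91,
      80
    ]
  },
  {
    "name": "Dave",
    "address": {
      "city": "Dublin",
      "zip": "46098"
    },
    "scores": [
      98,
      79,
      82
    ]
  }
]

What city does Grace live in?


Path: records[0].address.city
Value: Bangkok

ANSWER: Bangkok


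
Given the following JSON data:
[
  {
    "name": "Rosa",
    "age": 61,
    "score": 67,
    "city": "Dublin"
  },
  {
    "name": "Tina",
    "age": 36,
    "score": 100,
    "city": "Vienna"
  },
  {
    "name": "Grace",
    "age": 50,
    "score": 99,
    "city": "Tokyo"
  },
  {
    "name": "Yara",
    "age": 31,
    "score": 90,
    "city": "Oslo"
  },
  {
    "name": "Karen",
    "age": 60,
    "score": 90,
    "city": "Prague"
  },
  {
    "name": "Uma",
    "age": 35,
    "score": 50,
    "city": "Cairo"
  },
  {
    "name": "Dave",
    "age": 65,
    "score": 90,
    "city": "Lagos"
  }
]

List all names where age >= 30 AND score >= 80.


Checking both conditions:
  Rosa (age=61, score=67) -> no
  Tina (age=36, score=100) -> YES
  Grace (age=50, score=99) -> YES
  Yara (age=31, score=90) -> YES
  Karen (age=60, score=90) -> YES
  Uma (age=35, score=50) -> no
  Dave (age=65, score=90) -> YES


ANSWER: Tina, Grace, Yara, Karen, Dave


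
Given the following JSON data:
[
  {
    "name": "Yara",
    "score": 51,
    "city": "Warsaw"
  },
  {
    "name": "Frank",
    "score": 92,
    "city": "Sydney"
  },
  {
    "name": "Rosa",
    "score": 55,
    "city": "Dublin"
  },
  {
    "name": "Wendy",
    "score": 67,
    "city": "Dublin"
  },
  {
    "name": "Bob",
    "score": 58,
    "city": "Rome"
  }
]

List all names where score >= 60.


Filtering records where score >= 60:
  Yara (score=51) -> no
  Frank (score=92) -> YES
  Rosa (score=55) -> no
  Wendy (score=67) -> YES
  Bob (score=58) -> no


ANSWER: Frank, Wendy


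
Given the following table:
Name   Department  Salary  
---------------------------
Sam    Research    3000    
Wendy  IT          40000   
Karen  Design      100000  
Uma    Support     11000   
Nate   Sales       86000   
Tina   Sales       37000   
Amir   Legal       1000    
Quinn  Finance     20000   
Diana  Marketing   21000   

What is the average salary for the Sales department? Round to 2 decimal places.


Sales department members:
  Nate: 86000
  Tina: 37000
Sum = 123000
Count = 2
Average = 123000 / 2 = 61500.00

ANSWER: 61500.00


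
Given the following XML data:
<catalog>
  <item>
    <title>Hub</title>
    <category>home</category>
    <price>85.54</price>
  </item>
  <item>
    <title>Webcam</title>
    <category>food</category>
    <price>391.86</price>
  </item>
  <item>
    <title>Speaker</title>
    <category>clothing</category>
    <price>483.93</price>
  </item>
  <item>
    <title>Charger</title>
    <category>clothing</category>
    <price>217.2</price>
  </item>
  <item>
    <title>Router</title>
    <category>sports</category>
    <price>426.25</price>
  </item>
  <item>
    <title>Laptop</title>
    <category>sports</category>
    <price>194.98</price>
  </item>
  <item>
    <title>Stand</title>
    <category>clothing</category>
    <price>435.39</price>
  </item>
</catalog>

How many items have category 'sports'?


Scanning <item> elements for <category>sports</category>:
  Item 5: Router -> MATCH
  Item 6: Laptop -> MATCH
Count: 2

ANSWER: 2


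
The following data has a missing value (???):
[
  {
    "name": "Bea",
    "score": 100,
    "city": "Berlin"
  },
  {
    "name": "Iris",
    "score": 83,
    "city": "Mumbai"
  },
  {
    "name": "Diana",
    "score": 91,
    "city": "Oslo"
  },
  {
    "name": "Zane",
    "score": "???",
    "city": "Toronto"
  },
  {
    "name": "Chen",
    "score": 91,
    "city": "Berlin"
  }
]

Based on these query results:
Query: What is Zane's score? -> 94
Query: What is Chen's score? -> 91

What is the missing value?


The missing value is Zane's score
From query: Zane's score = 94

ANSWER: 94


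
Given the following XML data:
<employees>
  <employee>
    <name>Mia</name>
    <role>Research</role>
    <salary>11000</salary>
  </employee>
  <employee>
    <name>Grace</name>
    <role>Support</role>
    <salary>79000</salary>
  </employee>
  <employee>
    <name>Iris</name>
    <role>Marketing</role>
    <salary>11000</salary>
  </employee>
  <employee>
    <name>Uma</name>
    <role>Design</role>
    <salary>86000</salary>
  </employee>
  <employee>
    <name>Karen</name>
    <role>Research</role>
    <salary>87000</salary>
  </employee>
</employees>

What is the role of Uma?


Searching for <employee> with <name>Uma</name>
Found at position 4
<role>Design</role>

ANSWER: Design


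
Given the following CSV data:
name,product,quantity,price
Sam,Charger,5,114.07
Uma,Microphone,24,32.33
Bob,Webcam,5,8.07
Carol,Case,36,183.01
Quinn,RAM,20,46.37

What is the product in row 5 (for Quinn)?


Row 5: Quinn
Column 'product' = RAM

ANSWER: RAM


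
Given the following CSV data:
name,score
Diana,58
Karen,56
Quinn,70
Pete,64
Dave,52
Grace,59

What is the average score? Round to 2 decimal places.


Scores: 58, 56, 70, 64, 52, 59
Sum = 359
Count = 6
Average = 359 / 6 = 59.83

ANSWER: 59.83


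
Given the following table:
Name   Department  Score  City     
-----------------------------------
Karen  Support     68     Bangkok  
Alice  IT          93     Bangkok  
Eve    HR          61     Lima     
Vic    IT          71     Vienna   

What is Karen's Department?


Row 1: Karen
Department = Support

ANSWER: Support


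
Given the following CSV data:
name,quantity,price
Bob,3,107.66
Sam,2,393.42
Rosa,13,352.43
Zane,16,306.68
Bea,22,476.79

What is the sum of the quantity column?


Values in 'quantity' column:
  Row 1: 3
  Row 2: 2
  Row 3: 13
  Row 4: 16
  Row 5: 22
Sum = 3 + 2 + 13 + 16 + 22 = 56

ANSWER: 56


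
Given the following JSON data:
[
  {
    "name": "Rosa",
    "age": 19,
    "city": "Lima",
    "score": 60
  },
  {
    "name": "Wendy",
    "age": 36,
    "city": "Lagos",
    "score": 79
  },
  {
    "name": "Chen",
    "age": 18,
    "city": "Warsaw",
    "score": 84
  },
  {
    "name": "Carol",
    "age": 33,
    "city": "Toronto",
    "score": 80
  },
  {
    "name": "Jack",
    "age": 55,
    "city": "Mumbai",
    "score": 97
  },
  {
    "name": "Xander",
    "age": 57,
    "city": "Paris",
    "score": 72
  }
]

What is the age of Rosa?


Looking up record where name = Rosa
Record index: 0
Field 'age' = 19

ANSWER: 19


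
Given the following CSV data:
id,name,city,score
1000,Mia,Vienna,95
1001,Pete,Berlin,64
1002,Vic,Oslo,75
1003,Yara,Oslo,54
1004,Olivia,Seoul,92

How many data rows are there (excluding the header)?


Counting rows (excluding header):
Header: id,name,city,score
Data rows: 5

ANSWER: 5


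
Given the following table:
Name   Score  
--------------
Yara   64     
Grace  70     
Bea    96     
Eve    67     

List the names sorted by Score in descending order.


Sorting by Score (descending):
  Bea: 96
  Grace: 70
  Eve: 67
  Yara: 64


ANSWER: Bea, Grace, Eve, Yara


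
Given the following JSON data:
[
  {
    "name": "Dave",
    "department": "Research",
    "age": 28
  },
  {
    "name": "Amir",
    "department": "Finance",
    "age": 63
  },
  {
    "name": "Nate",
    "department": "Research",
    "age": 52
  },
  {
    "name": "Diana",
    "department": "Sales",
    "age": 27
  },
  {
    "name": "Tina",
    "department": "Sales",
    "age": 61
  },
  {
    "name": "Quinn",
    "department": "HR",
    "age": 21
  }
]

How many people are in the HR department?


Scanning records for department = HR
  Record 5: Quinn
Count: 1

ANSWER: 1


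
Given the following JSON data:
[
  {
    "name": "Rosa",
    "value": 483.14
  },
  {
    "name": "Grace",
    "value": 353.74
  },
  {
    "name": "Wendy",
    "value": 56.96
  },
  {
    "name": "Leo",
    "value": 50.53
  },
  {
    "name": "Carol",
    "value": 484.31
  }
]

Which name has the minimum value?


Comparing values:
  Rosa: 483.14
  Grace: 353.74
  Wendy: 56.96
  Leo: 50.53
  Carol: 484.31
Minimum: Leo (50.53)

ANSWER: Leo


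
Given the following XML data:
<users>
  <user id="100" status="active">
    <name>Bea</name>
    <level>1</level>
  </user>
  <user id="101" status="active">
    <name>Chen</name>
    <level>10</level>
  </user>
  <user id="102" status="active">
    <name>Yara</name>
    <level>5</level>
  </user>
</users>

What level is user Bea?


Finding user: Bea
<level>1</level>

ANSWER: 1


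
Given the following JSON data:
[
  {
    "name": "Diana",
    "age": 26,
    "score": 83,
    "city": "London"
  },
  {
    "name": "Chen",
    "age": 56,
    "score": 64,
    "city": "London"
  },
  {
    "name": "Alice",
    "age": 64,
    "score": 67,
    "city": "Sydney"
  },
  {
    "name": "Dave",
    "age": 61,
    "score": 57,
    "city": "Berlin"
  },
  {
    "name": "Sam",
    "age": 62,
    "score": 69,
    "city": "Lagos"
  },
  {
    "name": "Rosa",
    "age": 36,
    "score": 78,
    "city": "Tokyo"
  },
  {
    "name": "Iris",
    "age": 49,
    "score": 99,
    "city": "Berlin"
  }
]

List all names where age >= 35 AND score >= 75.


Checking both conditions:
  Diana (age=26, score=83) -> no
  Chen (age=56, score=64) -> no
  Alice (age=64, score=67) -> no
  Dave (age=61, score=57) -> no
  Sam (age=62, score=69) -> no
  Rosa (age=36, score=78) -> YES
  Iris (age=49, score=99) -> YES


ANSWER: Rosa, Iris


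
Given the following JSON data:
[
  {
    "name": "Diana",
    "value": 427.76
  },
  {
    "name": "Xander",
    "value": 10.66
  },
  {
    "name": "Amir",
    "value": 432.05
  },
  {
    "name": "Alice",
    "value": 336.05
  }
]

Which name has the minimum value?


Comparing values:
  Diana: 427.76
  Xander: 10.66
  Amir: 432.05
  Alice: 336.05
Minimum: Xander (10.66)

ANSWER: Xander


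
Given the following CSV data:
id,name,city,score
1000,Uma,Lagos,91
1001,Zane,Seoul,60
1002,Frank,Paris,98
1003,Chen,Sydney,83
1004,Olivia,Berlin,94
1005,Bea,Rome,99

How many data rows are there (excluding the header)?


Counting rows (excluding header):
Header: id,name,city,score
Data rows: 6

ANSWER: 6


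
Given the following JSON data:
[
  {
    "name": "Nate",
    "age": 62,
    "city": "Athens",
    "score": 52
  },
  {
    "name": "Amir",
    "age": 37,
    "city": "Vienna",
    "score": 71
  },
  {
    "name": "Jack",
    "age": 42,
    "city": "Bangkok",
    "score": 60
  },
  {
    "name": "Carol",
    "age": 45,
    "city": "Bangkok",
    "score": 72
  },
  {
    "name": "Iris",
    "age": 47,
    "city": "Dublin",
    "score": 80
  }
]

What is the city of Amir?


Looking up record where name = Amir
Record index: 1
Field 'city' = Vienna

ANSWER: Vienna


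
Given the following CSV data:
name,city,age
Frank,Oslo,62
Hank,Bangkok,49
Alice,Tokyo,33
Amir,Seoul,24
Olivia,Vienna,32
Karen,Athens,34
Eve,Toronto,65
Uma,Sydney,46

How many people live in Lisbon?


Scanning city column for 'Lisbon':
Total matches: 0

ANSWER: 0


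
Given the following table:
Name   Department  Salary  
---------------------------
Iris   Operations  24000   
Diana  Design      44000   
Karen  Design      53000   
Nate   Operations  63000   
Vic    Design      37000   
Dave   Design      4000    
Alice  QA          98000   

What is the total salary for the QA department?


QA department members:
  Alice: 98000
Total = 98000 = 98000

ANSWER: 98000


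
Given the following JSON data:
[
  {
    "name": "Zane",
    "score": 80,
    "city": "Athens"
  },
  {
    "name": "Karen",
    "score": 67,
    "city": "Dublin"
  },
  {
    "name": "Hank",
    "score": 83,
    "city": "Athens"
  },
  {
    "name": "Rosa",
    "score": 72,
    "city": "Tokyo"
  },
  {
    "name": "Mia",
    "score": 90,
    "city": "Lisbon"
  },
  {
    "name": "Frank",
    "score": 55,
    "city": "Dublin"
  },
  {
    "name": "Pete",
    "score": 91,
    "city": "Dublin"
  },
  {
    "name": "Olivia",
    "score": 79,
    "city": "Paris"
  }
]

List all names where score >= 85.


Filtering records where score >= 85:
  Zane (score=80) -> no
  Karen (score=67) -> no
  Hank (score=83) -> no
  Rosa (score=72) -> no
  Mia (score=90) -> YES
  Frank (score=55) -> no
  Pete (score=91) -> YES
  Olivia (score=79) -> no


ANSWER: Mia, Pete


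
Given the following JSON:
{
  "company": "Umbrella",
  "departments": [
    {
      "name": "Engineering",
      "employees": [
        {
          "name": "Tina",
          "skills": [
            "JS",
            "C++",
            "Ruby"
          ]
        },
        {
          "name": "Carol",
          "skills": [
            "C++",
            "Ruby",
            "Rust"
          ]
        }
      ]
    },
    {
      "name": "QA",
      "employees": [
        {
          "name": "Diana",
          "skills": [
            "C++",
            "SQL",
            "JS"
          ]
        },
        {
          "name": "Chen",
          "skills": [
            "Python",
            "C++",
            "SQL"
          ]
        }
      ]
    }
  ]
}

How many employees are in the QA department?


Path: departments[1].employees
Count: 2

ANSWER: 2


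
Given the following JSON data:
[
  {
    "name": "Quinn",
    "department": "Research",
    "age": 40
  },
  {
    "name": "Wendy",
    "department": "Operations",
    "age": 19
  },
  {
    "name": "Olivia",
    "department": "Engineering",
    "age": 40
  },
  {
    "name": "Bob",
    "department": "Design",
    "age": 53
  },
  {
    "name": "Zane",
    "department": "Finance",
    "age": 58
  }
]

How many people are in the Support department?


Scanning records for department = Support
  No matches found
Count: 0

ANSWER: 0


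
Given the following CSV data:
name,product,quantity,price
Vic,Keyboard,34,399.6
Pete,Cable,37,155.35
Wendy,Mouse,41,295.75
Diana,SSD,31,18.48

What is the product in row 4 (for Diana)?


Row 4: Diana
Column 'product' = SSD

ANSWER: SSD


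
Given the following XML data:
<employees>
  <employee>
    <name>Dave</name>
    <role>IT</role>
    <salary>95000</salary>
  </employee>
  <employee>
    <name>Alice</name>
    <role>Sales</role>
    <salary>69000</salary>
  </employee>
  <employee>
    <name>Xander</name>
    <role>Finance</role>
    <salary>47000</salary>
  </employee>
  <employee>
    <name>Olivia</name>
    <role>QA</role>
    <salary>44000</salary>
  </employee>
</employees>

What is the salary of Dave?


Searching for <employee> with <name>Dave</name>
Found at position 1
<salary>95000</salary>

ANSWER: 95000


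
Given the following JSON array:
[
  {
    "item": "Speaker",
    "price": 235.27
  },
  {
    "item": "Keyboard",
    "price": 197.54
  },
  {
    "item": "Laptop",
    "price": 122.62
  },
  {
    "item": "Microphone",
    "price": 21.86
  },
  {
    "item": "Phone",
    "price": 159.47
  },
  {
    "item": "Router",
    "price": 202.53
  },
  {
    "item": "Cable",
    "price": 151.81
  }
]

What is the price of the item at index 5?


Array index 5 -> Router
price = 202.53

ANSWER: 202.53


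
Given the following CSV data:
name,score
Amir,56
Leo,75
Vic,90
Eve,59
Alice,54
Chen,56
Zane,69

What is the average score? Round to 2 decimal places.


Scores: 56, 75, 90, 59, 54, 56, 69
Sum = 459
Count = 7
Average = 459 / 7 = 65.57

ANSWER: 65.57


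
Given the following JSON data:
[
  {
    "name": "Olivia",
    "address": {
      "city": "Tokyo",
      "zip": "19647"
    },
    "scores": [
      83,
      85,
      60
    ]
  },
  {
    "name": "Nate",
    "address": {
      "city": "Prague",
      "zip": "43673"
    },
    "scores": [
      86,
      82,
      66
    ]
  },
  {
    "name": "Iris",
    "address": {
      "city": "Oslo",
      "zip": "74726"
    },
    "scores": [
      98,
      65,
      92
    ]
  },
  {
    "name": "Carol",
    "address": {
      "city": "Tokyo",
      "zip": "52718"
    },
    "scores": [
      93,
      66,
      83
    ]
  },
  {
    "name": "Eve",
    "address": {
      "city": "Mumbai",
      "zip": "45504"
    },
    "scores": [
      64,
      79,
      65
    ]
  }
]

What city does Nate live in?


Path: records[1].address.city
Value: Prague

ANSWER: Prague


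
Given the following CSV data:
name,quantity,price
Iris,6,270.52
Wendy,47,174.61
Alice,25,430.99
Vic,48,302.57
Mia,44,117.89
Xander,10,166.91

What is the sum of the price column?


Values in 'price' column:
  Row 1: 270.52
  Row 2: 174.61
  Row 3: 430.99
  Row 4: 302.57
  Row 5: 117.89
  Row 6: 166.91
Sum = 270.52 + 174.61 + 430.99 + 302.57 + 117.89 + 166.91 = 1463.49

ANSWER: 1463.49


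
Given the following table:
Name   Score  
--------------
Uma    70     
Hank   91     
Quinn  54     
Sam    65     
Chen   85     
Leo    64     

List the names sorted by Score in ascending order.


Sorting by Score (ascending):
  Quinn: 54
  Leo: 64
  Sam: 65
  Uma: 70
  Chen: 85
  Hank: 91


ANSWER: Quinn, Leo, Sam, Uma, Chen, Hank


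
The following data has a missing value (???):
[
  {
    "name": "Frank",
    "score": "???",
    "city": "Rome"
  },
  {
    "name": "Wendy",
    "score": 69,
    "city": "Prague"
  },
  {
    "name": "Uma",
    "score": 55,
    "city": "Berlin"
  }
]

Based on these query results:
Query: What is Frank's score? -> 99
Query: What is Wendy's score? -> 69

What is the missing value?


The missing value is Frank's score
From query: Frank's score = 99

ANSWER: 99


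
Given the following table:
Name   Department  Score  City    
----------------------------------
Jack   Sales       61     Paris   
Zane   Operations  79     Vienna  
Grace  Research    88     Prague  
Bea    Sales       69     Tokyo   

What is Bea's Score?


Row 4: Bea
Score = 69

ANSWER: 69


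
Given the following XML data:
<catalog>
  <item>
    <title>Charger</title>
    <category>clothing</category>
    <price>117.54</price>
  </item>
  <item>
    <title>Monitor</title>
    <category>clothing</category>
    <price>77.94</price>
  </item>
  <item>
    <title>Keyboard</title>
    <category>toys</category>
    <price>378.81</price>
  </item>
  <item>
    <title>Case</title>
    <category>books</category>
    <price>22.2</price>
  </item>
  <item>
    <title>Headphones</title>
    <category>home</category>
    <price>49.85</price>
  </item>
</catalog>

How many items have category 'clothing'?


Scanning <item> elements for <category>clothing</category>:
  Item 1: Charger -> MATCH
  Item 2: Monitor -> MATCH
Count: 2

ANSWER: 2


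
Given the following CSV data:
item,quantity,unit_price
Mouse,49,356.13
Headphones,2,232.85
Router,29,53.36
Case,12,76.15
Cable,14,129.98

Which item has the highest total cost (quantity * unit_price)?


Computing row totals:
  Mouse: 17450.37
  Headphones: 465.7
  Router: 1547.44
  Case: 913.8
  Cable: 1819.72
Maximum: Mouse (17450.37)

ANSWER: Mouse


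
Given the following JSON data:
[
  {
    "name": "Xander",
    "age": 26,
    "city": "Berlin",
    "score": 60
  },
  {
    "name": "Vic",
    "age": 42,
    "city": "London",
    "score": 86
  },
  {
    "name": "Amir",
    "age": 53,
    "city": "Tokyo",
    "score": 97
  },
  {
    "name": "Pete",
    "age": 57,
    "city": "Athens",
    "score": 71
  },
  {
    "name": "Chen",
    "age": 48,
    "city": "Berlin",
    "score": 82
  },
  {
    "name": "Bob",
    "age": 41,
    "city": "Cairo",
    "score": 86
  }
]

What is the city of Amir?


Looking up record where name = Amir
Record index: 2
Field 'city' = Tokyo

ANSWER: Tokyo


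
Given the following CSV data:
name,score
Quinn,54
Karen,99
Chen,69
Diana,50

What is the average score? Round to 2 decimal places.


Scores: 54, 99, 69, 50
Sum = 272
Count = 4
Average = 272 / 4 = 68.00

ANSWER: 68.00
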